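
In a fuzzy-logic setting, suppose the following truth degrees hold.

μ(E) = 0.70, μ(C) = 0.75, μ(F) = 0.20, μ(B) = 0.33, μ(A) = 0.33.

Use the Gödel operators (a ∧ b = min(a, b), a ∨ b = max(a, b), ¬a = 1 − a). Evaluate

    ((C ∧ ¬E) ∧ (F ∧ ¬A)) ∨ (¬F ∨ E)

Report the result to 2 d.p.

0.80

¬E = 1 − 0.70 = 0.30
C ∧ ¬E = min(a, b) on (0.75, 0.30) = 0.30
¬A = 1 − 0.33 = 0.67
F ∧ ¬A = min(a, b) on (0.20, 0.67) = 0.20
(C ∧ ¬E) ∧ (F ∧ ¬A) = min(a, b) on (0.30, 0.20) = 0.20
¬F = 1 − 0.20 = 0.80
¬F ∨ E = max(a, b) on (0.80, 0.70) = 0.80
((C ∧ ¬E) ∧ (F ∧ ¬A)) ∨ (¬F ∨ E) = max(a, b) on (0.20, 0.80) = 0.80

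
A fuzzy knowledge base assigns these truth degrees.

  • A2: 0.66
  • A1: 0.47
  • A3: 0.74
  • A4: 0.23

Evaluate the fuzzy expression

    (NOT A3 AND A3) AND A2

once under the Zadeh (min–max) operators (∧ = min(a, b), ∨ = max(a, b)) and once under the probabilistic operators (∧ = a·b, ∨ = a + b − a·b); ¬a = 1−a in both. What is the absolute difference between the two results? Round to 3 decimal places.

0.133

Under Zadeh (min–max):
  NOT A3 = 1 − 0.74 = 0.26
  NOT A3 AND A3 = min(a, b) on (0.26, 0.74) = 0.26
  (NOT A3 AND A3) AND A2 = min(a, b) on (0.26, 0.66) = 0.26
  → value = 0.2600
Under probabilistic:
  NOT A3 = 1 − 0.7400 = 0.2600
  NOT A3 AND A3 = a·b on (0.2600, 0.7400) = 0.1924
  (NOT A3 AND A3) AND A2 = a·b on (0.1924, 0.6600) = 0.1270
  → value = 0.1270
|0.2600 − 0.1270| = 0.133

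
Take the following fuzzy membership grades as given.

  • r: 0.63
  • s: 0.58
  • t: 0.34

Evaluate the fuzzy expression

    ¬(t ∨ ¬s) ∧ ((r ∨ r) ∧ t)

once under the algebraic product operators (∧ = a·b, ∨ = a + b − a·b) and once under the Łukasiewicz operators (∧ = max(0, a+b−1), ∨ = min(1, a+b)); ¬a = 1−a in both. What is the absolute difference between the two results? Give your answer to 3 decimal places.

0.112

Under algebraic product:
  ¬s = 1 − 0.5800 = 0.4200
  t ∨ ¬s = a + b − a·b on (0.3400, 0.4200) = 0.6172
  ¬(t ∨ ¬s) = 1 − 0.6172 = 0.3828
  r ∨ r = a + b − a·b on (0.6300, 0.6300) = 0.8631
  (r ∨ r) ∧ t = a·b on (0.8631, 0.3400) = 0.2935
  ¬(t ∨ ¬s) ∧ ((r ∨ r) ∧ t) = a·b on (0.3828, 0.2935) = 0.1123
  → value = 0.1123
Under Łukasiewicz:
  ¬s = 1 − 0.58 = 0.42
  t ∨ ¬s = min(1, a+b) on (0.34, 0.42) = 0.76
  ¬(t ∨ ¬s) = 1 − 0.76 = 0.24
  r ∨ r = min(1, a+b) on (0.63, 0.63) = 1.00
  (r ∨ r) ∧ t = max(0, a+b−1) on (1.00, 0.34) = 0.34
  ¬(t ∨ ¬s) ∧ ((r ∨ r) ∧ t) = max(0, a+b−1) on (0.24, 0.34) = 0.00
  → value = 0.0000
|0.1123 − 0.0000| = 0.112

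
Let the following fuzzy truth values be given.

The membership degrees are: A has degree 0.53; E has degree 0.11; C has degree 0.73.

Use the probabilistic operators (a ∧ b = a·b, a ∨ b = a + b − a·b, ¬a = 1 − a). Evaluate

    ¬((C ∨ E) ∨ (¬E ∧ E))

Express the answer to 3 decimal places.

C ∨ E = a + b − a·b on (0.7300, 0.1100) = 0.7597
¬E = 1 − 0.1100 = 0.8900
¬E ∧ E = a·b on (0.8900, 0.1100) = 0.0979
(C ∨ E) ∨ (¬E ∧ E) = a + b − a·b on (0.7597, 0.0979) = 0.7832
¬((C ∨ E) ∨ (¬E ∧ E)) = 1 − 0.7832 = 0.2168

0.217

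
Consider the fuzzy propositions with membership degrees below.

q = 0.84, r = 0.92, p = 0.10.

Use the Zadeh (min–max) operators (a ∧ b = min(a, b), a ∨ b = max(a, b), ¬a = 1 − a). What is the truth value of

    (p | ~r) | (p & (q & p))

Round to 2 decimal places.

0.10

~r = 1 − 0.92 = 0.08
p | ~r = max(a, b) on (0.10, 0.08) = 0.10
q & p = min(a, b) on (0.84, 0.10) = 0.10
p & (q & p) = min(a, b) on (0.10, 0.10) = 0.10
(p | ~r) | (p & (q & p)) = max(a, b) on (0.10, 0.10) = 0.10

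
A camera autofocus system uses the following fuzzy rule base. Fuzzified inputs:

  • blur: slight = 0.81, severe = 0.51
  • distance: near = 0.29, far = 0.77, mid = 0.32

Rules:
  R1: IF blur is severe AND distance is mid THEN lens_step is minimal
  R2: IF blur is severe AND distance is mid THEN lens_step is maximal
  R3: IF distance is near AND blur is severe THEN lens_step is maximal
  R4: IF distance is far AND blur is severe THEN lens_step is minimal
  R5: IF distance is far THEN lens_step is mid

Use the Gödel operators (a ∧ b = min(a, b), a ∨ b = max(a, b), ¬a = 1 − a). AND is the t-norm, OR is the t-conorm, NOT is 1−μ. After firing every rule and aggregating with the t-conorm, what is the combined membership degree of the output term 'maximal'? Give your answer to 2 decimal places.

0.32

R1: severe=0.51, mid=0.32; AND[min(a, b)] → w = 0.32
R2: severe=0.51, mid=0.32; AND[min(a, b)] → w = 0.32
R3: near=0.29, severe=0.51; AND[min(a, b)] → w = 0.29
R4: far=0.77, severe=0.51; AND[min(a, b)] → w = 0.51
R5: far=0.77 → w = 0.77
Rules with consequent 'maximal': {R2, R3} → strengths 0.32, 0.29
Aggregate via t-conorm [max(a, b)]: 0.32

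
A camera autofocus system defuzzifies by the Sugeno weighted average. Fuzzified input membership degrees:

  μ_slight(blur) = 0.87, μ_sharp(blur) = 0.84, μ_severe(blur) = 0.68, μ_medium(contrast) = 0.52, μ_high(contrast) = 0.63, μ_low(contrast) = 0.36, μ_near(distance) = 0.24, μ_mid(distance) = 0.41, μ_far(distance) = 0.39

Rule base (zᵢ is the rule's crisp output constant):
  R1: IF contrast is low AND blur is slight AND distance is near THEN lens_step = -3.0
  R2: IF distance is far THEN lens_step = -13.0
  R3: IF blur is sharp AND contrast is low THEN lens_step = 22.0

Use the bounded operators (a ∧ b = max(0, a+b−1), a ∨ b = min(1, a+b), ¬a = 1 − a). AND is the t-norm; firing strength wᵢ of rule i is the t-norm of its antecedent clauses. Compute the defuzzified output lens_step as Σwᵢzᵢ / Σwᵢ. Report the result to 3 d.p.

R1 (z=-3.0): low=0.36, slight=0.87, near=0.24; AND[max(0, a+b−1)] → w = 0.00
R2 (z=-13.0): far=0.39 → w = 0.39
R3 (z=22.0): sharp=0.84, low=0.36; AND[max(0, a+b−1)] → w = 0.20
Weighted average = (0.00·-3.0 + 0.39·-13.0 + 0.20·22.0) / (0.00 + 0.39 + 0.20)
  = -0.6700 / 0.5900 = -1.136

-1.136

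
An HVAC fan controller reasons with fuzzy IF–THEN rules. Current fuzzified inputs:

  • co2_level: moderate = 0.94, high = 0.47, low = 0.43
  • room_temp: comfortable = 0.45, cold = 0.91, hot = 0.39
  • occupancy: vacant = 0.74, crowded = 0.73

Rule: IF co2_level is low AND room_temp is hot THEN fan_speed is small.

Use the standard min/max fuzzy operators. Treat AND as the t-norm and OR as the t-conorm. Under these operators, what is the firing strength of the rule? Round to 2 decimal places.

firing strength: low=0.43, hot=0.39; AND[min(a, b)] → w = 0.39

0.39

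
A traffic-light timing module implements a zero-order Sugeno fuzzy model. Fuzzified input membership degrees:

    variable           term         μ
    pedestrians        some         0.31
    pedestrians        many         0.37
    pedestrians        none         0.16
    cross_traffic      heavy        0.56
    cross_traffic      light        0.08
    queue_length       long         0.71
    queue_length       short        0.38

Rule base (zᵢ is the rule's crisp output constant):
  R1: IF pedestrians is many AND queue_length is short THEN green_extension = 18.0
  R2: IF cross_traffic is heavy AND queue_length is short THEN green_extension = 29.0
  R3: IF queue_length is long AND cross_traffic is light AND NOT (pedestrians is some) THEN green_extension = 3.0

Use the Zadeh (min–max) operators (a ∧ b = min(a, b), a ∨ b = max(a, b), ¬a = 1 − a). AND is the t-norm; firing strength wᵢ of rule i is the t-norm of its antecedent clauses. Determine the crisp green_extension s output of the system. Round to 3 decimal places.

21.590

R1 (z=18.0): many=0.37, short=0.38; AND[min(a, b)] → w = 0.37
R2 (z=29.0): heavy=0.56, short=0.38; AND[min(a, b)] → w = 0.38
R3 (z=3.0): long=0.71, light=0.08, ¬some=1−0.31=0.69; AND[min(a, b)] → w = 0.08
Weighted average = (0.37·18.0 + 0.38·29.0 + 0.08·3.0) / (0.37 + 0.38 + 0.08)
  = 17.9200 / 0.8300 = 21.590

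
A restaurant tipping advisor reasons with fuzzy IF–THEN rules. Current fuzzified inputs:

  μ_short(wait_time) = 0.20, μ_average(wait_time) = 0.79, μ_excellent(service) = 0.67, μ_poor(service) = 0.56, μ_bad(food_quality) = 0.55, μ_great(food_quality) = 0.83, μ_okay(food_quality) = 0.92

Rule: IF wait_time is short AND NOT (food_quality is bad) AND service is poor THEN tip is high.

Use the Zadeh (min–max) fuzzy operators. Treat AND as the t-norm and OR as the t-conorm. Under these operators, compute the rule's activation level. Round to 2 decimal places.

0.20

firing strength: short=0.20, ¬bad=1−0.55=0.45, poor=0.56; AND[min(a, b)] → w = 0.20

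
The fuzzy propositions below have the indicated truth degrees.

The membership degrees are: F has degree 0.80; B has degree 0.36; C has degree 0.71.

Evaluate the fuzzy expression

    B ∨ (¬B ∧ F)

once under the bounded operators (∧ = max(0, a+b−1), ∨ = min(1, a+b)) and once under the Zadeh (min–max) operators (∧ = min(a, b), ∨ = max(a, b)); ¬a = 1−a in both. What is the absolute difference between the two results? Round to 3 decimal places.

0.160

Under bounded:
  ¬B = 1 − 0.36 = 0.64
  ¬B ∧ F = max(0, a+b−1) on (0.64, 0.80) = 0.44
  B ∨ (¬B ∧ F) = min(1, a+b) on (0.36, 0.44) = 0.80
  → value = 0.8000
Under Zadeh (min–max):
  ¬B = 1 − 0.36 = 0.64
  ¬B ∧ F = min(a, b) on (0.64, 0.80) = 0.64
  B ∨ (¬B ∧ F) = max(a, b) on (0.36, 0.64) = 0.64
  → value = 0.6400
|0.8000 − 0.6400| = 0.160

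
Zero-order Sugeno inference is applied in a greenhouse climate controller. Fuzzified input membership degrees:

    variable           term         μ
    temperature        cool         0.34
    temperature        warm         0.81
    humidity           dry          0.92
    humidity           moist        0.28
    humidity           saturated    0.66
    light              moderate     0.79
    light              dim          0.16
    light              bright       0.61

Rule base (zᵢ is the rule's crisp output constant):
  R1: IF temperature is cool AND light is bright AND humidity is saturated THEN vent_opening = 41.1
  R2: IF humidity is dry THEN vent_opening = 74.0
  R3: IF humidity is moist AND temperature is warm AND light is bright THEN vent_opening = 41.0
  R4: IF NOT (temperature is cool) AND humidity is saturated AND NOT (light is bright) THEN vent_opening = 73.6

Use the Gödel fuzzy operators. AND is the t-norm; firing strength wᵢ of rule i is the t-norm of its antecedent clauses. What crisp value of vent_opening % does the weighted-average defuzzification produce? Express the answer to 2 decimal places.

63.34

R1 (z=41.1): cool=0.34, bright=0.61, saturated=0.66; AND[min(a, b)] → w = 0.34
R2 (z=74.0): dry=0.92 → w = 0.92
R3 (z=41.0): moist=0.28, warm=0.81, bright=0.61; AND[min(a, b)] → w = 0.28
R4 (z=73.6): ¬cool=1−0.34=0.66, saturated=0.66, ¬bright=1−0.61=0.39; AND[min(a, b)] → w = 0.39
Weighted average = (0.34·41.1 + 0.92·74.0 + 0.28·41.0 + 0.39·73.6) / (0.34 + 0.92 + 0.28 + 0.39)
  = 122.2380 / 1.9300 = 63.34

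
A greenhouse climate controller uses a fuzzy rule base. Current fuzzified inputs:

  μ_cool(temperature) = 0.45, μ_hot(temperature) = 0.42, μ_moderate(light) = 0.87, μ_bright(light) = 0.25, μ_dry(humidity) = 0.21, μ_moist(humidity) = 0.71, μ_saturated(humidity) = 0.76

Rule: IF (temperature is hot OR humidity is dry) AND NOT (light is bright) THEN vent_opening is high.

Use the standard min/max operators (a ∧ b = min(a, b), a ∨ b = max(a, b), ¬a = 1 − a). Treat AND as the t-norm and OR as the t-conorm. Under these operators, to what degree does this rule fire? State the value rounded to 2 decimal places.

firing strength: (hot=0.42 OR dry=0.21) = 0.42; AND[min(a, b)] with ¬bright=1−0.25=0.75 → w = 0.42

0.42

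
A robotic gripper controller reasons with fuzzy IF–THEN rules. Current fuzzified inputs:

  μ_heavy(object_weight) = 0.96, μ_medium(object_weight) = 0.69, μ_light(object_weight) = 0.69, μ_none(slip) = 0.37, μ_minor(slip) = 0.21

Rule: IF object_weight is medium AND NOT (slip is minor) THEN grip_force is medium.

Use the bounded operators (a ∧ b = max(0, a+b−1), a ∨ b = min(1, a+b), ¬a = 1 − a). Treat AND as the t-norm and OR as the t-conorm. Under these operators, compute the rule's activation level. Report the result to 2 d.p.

firing strength: medium=0.69, ¬minor=1−0.21=0.79; AND[max(0, a+b−1)] → w = 0.48

0.48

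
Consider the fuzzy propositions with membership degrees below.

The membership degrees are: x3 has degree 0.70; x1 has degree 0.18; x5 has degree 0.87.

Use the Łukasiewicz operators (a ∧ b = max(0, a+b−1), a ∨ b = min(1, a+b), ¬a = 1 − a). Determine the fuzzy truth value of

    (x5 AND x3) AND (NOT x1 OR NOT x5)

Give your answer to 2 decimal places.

0.52

x5 AND x3 = max(0, a+b−1) on (0.87, 0.70) = 0.57
NOT x1 = 1 − 0.18 = 0.82
NOT x5 = 1 − 0.87 = 0.13
NOT x1 OR NOT x5 = min(1, a+b) on (0.82, 0.13) = 0.95
(x5 AND x3) AND (NOT x1 OR NOT x5) = max(0, a+b−1) on (0.57, 0.95) = 0.52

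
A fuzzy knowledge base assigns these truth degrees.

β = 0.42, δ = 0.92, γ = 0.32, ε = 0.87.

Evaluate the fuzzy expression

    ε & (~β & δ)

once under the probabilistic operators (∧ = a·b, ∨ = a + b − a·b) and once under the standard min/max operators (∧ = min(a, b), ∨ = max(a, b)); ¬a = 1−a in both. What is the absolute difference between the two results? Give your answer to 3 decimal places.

Under probabilistic:
  ~β = 1 − 0.4200 = 0.5800
  ~β & δ = a·b on (0.5800, 0.9200) = 0.5336
  ε & (~β & δ) = a·b on (0.8700, 0.5336) = 0.4642
  → value = 0.4642
Under standard min/max:
  ~β = 1 − 0.42 = 0.58
  ~β & δ = min(a, b) on (0.58, 0.92) = 0.58
  ε & (~β & δ) = min(a, b) on (0.87, 0.58) = 0.58
  → value = 0.5800
|0.4642 − 0.5800| = 0.116

0.116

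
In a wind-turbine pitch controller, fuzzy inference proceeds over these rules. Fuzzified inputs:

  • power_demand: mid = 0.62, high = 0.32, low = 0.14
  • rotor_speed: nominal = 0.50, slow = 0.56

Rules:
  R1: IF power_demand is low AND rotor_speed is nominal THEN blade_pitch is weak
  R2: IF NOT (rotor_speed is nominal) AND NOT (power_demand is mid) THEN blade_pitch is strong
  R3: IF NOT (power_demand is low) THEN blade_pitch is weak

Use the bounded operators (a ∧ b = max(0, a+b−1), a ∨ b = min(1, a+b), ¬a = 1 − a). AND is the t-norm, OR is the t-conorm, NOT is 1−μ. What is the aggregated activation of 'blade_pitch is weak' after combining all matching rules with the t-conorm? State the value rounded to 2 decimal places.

0.86

R1: low=0.14, nominal=0.50; AND[max(0, a+b−1)] → w = 0.00
R2: ¬nominal=1−0.50=0.50, ¬mid=1−0.62=0.38; AND[max(0, a+b−1)] → w = 0.00
R3: ¬low=1−0.14=0.86 → w = 0.86
Rules with consequent 'weak': {R1, R3} → strengths 0.00, 0.86
Aggregate via t-conorm [min(1, a+b)]: 0.86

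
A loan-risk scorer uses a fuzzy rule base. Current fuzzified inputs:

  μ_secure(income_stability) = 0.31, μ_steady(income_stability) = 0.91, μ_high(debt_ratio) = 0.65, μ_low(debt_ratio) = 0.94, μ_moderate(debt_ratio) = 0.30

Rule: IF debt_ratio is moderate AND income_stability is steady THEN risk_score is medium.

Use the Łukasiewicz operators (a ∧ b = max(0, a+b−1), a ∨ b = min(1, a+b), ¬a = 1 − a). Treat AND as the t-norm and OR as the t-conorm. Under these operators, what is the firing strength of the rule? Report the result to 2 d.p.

0.21

firing strength: moderate=0.30, steady=0.91; AND[max(0, a+b−1)] → w = 0.21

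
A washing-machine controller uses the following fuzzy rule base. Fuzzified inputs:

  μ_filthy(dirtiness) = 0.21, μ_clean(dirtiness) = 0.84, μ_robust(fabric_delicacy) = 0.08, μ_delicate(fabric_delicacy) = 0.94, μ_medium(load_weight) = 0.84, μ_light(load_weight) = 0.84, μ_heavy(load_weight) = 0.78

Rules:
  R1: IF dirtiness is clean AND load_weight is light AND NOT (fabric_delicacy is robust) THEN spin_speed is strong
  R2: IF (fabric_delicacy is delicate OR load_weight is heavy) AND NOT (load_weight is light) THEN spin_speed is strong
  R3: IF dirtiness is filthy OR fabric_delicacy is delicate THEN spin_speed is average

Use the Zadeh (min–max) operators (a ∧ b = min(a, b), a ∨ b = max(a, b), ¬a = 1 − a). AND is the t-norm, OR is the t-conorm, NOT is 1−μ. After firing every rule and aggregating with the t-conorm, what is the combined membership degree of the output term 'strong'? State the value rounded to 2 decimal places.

R1: clean=0.84, light=0.84, ¬robust=1−0.08=0.92; AND[min(a, b)] → w = 0.84
R2: (delicate=0.94 OR heavy=0.78) = 0.94; AND[min(a, b)] with ¬light=1−0.84=0.16 → w = 0.16
R3: filthy=0.21, delicate=0.94; OR[max(a, b)] → w = 0.94
Rules with consequent 'strong': {R1, R2} → strengths 0.84, 0.16
Aggregate via t-conorm [max(a, b)]: 0.84

0.84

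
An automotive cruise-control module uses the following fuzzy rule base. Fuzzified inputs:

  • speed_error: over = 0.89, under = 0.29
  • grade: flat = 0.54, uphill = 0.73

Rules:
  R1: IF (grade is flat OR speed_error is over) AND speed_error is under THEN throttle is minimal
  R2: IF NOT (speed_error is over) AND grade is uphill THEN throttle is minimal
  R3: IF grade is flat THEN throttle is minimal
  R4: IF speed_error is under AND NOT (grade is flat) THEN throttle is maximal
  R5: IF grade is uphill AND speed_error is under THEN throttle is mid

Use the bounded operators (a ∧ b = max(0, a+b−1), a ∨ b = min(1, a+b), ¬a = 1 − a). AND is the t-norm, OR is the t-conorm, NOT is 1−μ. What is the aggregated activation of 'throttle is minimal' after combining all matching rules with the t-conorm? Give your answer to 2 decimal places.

0.83

R1: (flat=0.54 OR over=0.89) = 1.00; AND[max(0, a+b−1)] with under=0.29 → w = 0.29
R2: ¬over=1−0.89=0.11, uphill=0.73; AND[max(0, a+b−1)] → w = 0.00
R3: flat=0.54 → w = 0.54
R4: under=0.29, ¬flat=1−0.54=0.46; AND[max(0, a+b−1)] → w = 0.00
R5: uphill=0.73, under=0.29; AND[max(0, a+b−1)] → w = 0.02
Rules with consequent 'minimal': {R1, R2, R3} → strengths 0.29, 0.00, 0.54
Aggregate via t-conorm [min(1, a+b)]: 0.83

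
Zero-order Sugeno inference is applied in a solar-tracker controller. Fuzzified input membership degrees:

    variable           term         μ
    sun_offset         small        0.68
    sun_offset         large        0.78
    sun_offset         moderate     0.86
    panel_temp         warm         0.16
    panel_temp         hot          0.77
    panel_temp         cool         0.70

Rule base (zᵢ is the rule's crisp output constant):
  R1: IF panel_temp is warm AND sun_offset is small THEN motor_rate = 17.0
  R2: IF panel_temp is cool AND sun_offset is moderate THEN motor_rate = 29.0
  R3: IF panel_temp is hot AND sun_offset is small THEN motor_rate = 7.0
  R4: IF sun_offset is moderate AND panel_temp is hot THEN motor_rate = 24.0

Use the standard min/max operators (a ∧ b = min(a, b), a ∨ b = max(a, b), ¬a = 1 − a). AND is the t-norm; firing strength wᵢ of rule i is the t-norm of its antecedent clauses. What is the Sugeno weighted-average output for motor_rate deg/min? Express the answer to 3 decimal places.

R1 (z=17.0): warm=0.16, small=0.68; AND[min(a, b)] → w = 0.16
R2 (z=29.0): cool=0.70, moderate=0.86; AND[min(a, b)] → w = 0.70
R3 (z=7.0): hot=0.77, small=0.68; AND[min(a, b)] → w = 0.68
R4 (z=24.0): moderate=0.86, hot=0.77; AND[min(a, b)] → w = 0.77
Weighted average = (0.16·17.0 + 0.70·29.0 + 0.68·7.0 + 0.77·24.0) / (0.16 + 0.70 + 0.68 + 0.77)
  = 46.2600 / 2.3100 = 20.026

20.026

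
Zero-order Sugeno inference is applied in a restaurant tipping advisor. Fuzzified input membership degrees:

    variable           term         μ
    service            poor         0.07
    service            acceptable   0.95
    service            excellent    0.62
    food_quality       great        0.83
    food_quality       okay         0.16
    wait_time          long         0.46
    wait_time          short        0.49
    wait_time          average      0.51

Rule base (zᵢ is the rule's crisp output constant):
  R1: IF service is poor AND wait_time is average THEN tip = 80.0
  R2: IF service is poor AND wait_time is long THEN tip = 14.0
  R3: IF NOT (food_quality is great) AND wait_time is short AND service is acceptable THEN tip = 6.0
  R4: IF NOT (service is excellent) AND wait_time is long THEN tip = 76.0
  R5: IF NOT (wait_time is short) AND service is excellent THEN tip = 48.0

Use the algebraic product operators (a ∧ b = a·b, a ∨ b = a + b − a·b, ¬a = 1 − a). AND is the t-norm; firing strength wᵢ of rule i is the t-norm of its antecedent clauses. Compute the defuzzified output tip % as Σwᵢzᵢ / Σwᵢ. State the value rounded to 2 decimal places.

R1 (z=80.0): poor=0.07, average=0.51; AND[a·b] → w = 0.0357
R2 (z=14.0): poor=0.07, long=0.46; AND[a·b] → w = 0.0322
R3 (z=6.0): ¬great=1−0.83=0.17, short=0.49, acceptable=0.95; AND[a·b] → w = 0.0791
R4 (z=76.0): ¬excellent=1−0.62=0.38, long=0.46; AND[a·b] → w = 0.1748
R5 (z=48.0): ¬short=1−0.49=0.51, excellent=0.62; AND[a·b] → w = 0.3162
Weighted average = (0.0357·80.0 + 0.0322·14.0 + 0.0791·6.0 + 0.1748·76.0 + 0.3162·48.0) / (0.0357 + 0.0322 + 0.0791 + 0.1748 + 0.3162)
  = 32.2440 / 0.6380 = 50.54

50.54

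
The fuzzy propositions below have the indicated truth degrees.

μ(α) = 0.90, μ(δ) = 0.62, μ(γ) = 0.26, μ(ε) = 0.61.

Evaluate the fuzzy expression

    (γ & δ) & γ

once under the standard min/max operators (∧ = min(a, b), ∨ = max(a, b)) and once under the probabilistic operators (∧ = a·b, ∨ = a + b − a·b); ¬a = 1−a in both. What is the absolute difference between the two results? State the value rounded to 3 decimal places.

0.218

Under standard min/max:
  γ & δ = min(a, b) on (0.26, 0.62) = 0.26
  (γ & δ) & γ = min(a, b) on (0.26, 0.26) = 0.26
  → value = 0.2600
Under probabilistic:
  γ & δ = a·b on (0.2600, 0.6200) = 0.1612
  (γ & δ) & γ = a·b on (0.1612, 0.2600) = 0.0419
  → value = 0.0419
|0.2600 − 0.0419| = 0.218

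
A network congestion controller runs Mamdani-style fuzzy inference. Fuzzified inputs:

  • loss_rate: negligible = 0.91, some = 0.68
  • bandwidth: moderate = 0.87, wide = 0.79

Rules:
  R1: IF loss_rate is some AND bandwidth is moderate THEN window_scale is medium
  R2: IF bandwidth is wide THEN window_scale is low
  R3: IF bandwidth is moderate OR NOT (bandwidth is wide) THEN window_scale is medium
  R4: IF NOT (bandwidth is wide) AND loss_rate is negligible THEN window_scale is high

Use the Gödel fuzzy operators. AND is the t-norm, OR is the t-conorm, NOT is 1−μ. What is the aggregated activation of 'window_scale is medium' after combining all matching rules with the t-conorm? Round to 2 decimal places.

0.87

R1: some=0.68, moderate=0.87; AND[min(a, b)] → w = 0.68
R2: wide=0.79 → w = 0.79
R3: moderate=0.87, ¬wide=1−0.79=0.21; OR[max(a, b)] → w = 0.87
R4: ¬wide=1−0.79=0.21, negligible=0.91; AND[min(a, b)] → w = 0.21
Rules with consequent 'medium': {R1, R3} → strengths 0.68, 0.87
Aggregate via t-conorm [max(a, b)]: 0.87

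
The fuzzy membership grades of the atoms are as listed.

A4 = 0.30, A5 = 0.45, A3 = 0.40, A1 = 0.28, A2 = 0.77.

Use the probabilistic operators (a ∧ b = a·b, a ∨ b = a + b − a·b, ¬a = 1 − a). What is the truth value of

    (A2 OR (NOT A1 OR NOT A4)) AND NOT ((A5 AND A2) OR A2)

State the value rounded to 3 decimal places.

NOT A1 = 1 − 0.2800 = 0.7200
NOT A4 = 1 − 0.3000 = 0.7000
NOT A1 OR NOT A4 = a + b − a·b on (0.7200, 0.7000) = 0.9160
A2 OR (NOT A1 OR NOT A4) = a + b − a·b on (0.7700, 0.9160) = 0.9807
A5 AND A2 = a·b on (0.4500, 0.7700) = 0.3465
(A5 AND A2) OR A2 = a + b − a·b on (0.3465, 0.7700) = 0.8497
NOT ((A5 AND A2) OR A2) = 1 − 0.8497 = 0.1503
(A2 OR (NOT A1 OR NOT A4)) AND NOT ((A5 AND A2) OR A2) = a·b on (0.9807, 0.1503) = 0.1474

0.147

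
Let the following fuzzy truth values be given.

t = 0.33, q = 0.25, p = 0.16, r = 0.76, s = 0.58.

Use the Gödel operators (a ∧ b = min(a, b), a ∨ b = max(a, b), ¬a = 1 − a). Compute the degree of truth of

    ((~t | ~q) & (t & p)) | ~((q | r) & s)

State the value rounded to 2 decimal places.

~t = 1 − 0.33 = 0.67
~q = 1 − 0.25 = 0.75
~t | ~q = max(a, b) on (0.67, 0.75) = 0.75
t & p = min(a, b) on (0.33, 0.16) = 0.16
(~t | ~q) & (t & p) = min(a, b) on (0.75, 0.16) = 0.16
q | r = max(a, b) on (0.25, 0.76) = 0.76
(q | r) & s = min(a, b) on (0.76, 0.58) = 0.58
~((q | r) & s) = 1 − 0.58 = 0.42
((~t | ~q) & (t & p)) | ~((q | r) & s) = max(a, b) on (0.16, 0.42) = 0.42

0.42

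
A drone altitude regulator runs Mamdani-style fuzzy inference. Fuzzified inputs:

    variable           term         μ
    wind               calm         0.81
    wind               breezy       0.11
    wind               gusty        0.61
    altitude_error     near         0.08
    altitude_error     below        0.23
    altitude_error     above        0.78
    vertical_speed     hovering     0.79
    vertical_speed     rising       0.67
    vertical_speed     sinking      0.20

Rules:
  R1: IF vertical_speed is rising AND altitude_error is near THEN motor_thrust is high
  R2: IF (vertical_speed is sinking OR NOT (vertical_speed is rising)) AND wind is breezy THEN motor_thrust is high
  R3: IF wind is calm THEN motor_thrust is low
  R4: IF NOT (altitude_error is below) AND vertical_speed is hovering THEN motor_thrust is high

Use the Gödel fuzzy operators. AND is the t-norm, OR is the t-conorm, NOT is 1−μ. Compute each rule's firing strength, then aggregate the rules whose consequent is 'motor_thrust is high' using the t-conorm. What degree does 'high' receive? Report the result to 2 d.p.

R1: rising=0.67, near=0.08; AND[min(a, b)] → w = 0.08
R2: (sinking=0.20 OR ¬rising=1−0.67=0.33) = 0.33; AND[min(a, b)] with breezy=0.11 → w = 0.11
R3: calm=0.81 → w = 0.81
R4: ¬below=1−0.23=0.77, hovering=0.79; AND[min(a, b)] → w = 0.77
Rules with consequent 'high': {R1, R2, R4} → strengths 0.08, 0.11, 0.77
Aggregate via t-conorm [max(a, b)]: 0.77

0.77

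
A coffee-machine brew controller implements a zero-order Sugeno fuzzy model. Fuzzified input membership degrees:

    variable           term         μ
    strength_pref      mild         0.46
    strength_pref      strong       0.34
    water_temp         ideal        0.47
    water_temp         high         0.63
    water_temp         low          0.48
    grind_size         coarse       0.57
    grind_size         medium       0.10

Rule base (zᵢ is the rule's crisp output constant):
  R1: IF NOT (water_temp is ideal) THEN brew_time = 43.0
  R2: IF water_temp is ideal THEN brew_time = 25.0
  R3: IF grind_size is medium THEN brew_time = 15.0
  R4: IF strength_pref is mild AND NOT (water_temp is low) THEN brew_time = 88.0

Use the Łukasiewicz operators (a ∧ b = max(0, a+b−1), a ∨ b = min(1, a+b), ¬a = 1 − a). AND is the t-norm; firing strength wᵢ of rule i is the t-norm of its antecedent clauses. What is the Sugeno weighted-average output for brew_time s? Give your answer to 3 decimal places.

32.764

R1 (z=43.0): ¬ideal=1−0.47=0.53 → w = 0.53
R2 (z=25.0): ideal=0.47 → w = 0.47
R3 (z=15.0): medium=0.10 → w = 0.10
R4 (z=88.0): mild=0.46, ¬low=1−0.48=0.52; AND[max(0, a+b−1)] → w = 0.00
Weighted average = (0.53·43.0 + 0.47·25.0 + 0.10·15.0 + 0.00·88.0) / (0.53 + 0.47 + 0.10 + 0.00)
  = 36.0400 / 1.1000 = 32.764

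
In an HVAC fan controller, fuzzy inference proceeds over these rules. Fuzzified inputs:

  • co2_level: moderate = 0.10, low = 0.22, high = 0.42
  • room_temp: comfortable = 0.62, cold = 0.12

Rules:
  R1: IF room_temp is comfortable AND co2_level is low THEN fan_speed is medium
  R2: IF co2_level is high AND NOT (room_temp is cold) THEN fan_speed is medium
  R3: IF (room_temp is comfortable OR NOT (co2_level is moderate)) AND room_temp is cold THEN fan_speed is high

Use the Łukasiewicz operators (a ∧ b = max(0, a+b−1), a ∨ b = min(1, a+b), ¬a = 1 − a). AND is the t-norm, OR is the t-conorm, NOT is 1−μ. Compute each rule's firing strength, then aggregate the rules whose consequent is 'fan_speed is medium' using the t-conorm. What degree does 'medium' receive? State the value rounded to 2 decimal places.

0.30

R1: comfortable=0.62, low=0.22; AND[max(0, a+b−1)] → w = 0.00
R2: high=0.42, ¬cold=1−0.12=0.88; AND[max(0, a+b−1)] → w = 0.30
R3: (comfortable=0.62 OR ¬moderate=1−0.10=0.90) = 1.00; AND[max(0, a+b−1)] with cold=0.12 → w = 0.12
Rules with consequent 'medium': {R1, R2} → strengths 0.00, 0.30
Aggregate via t-conorm [min(1, a+b)]: 0.30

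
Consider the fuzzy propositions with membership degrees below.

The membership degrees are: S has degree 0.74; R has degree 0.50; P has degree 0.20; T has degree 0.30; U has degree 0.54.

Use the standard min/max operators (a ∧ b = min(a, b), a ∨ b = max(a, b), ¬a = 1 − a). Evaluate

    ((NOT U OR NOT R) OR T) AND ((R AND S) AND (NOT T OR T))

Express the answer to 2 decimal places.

NOT U = 1 − 0.54 = 0.46
NOT R = 1 − 0.50 = 0.50
NOT U OR NOT R = max(a, b) on (0.46, 0.50) = 0.50
(NOT U OR NOT R) OR T = max(a, b) on (0.50, 0.30) = 0.50
R AND S = min(a, b) on (0.50, 0.74) = 0.50
NOT T = 1 − 0.30 = 0.70
NOT T OR T = max(a, b) on (0.70, 0.30) = 0.70
(R AND S) AND (NOT T OR T) = min(a, b) on (0.50, 0.70) = 0.50
((NOT U OR NOT R) OR T) AND ((R AND S) AND (NOT T OR T)) = min(a, b) on (0.50, 0.50) = 0.50

0.50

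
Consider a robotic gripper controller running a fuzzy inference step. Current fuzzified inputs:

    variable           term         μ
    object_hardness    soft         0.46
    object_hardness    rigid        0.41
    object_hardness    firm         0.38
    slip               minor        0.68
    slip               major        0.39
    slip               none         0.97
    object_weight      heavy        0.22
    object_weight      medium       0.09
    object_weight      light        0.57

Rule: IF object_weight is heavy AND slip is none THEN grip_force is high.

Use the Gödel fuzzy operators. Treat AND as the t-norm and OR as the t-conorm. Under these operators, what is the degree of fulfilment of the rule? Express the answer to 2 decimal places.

0.22

firing strength: heavy=0.22, none=0.97; AND[min(a, b)] → w = 0.22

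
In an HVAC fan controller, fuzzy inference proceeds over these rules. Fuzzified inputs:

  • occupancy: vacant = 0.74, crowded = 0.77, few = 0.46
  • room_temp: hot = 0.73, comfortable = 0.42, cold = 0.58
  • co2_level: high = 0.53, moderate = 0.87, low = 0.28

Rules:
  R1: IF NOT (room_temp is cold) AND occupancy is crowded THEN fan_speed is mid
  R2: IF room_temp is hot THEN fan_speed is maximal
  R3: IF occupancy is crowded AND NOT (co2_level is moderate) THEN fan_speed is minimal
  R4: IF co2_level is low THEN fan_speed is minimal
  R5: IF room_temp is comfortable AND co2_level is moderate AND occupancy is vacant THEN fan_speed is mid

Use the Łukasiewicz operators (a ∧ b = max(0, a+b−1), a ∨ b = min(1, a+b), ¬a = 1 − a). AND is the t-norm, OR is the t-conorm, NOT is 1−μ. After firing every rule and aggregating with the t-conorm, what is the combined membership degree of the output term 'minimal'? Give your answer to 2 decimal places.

0.28

R1: ¬cold=1−0.58=0.42, crowded=0.77; AND[max(0, a+b−1)] → w = 0.19
R2: hot=0.73 → w = 0.73
R3: crowded=0.77, ¬moderate=1−0.87=0.13; AND[max(0, a+b−1)] → w = 0.00
R4: low=0.28 → w = 0.28
R5: comfortable=0.42, moderate=0.87, vacant=0.74; AND[max(0, a+b−1)] → w = 0.03
Rules with consequent 'minimal': {R3, R4} → strengths 0.00, 0.28
Aggregate via t-conorm [min(1, a+b)]: 0.28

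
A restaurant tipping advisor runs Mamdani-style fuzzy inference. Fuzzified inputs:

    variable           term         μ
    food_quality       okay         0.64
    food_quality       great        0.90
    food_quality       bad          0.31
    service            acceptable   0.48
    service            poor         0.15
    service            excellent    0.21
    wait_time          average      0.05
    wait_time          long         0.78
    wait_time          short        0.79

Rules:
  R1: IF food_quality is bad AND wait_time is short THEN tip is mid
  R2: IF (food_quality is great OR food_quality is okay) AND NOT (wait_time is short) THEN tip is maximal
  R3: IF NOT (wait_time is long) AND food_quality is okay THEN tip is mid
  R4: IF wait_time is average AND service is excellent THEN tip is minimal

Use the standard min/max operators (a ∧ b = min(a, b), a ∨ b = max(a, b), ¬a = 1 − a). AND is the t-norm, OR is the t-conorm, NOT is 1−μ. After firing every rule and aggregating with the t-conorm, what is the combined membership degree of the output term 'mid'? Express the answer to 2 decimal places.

R1: bad=0.31, short=0.79; AND[min(a, b)] → w = 0.31
R2: (great=0.90 OR okay=0.64) = 0.90; AND[min(a, b)] with ¬short=1−0.79=0.21 → w = 0.21
R3: ¬long=1−0.78=0.22, okay=0.64; AND[min(a, b)] → w = 0.22
R4: average=0.05, excellent=0.21; AND[min(a, b)] → w = 0.05
Rules with consequent 'mid': {R1, R3} → strengths 0.31, 0.22
Aggregate via t-conorm [max(a, b)]: 0.31

0.31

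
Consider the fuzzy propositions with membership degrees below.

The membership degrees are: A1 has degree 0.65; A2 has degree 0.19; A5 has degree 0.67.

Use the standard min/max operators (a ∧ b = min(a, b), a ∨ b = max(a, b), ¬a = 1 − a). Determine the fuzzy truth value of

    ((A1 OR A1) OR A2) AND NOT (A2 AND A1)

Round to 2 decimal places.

0.65

A1 OR A1 = max(a, b) on (0.65, 0.65) = 0.65
(A1 OR A1) OR A2 = max(a, b) on (0.65, 0.19) = 0.65
A2 AND A1 = min(a, b) on (0.19, 0.65) = 0.19
NOT (A2 AND A1) = 1 − 0.19 = 0.81
((A1 OR A1) OR A2) AND NOT (A2 AND A1) = min(a, b) on (0.65, 0.81) = 0.65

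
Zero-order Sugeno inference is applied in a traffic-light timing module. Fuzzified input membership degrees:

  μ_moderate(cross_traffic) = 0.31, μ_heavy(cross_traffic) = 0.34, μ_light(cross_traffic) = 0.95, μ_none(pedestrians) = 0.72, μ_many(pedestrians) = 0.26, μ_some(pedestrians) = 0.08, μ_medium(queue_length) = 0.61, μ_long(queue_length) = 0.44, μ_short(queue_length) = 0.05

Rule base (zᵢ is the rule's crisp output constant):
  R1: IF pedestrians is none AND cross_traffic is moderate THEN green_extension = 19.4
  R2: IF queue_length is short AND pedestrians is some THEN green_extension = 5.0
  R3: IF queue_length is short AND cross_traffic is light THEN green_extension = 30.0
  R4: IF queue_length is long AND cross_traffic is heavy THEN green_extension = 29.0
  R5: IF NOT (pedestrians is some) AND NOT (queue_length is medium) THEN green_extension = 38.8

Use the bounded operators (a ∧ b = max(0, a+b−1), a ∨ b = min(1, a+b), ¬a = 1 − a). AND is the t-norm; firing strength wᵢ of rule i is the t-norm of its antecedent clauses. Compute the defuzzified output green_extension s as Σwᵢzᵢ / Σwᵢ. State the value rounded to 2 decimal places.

R1 (z=19.4): none=0.72, moderate=0.31; AND[max(0, a+b−1)] → w = 0.03
R2 (z=5.0): short=0.05, some=0.08; AND[max(0, a+b−1)] → w = 0.00
R3 (z=30.0): short=0.05, light=0.95; AND[max(0, a+b−1)] → w = 0.00
R4 (z=29.0): long=0.44, heavy=0.34; AND[max(0, a+b−1)] → w = 0.00
R5 (z=38.8): ¬some=1−0.08=0.92, ¬medium=1−0.61=0.39; AND[max(0, a+b−1)] → w = 0.31
Weighted average = (0.03·19.4 + 0.00·5.0 + 0.00·30.0 + 0.00·29.0 + 0.31·38.8) / (0.03 + 0.00 + 0.00 + 0.00 + 0.31)
  = 12.6100 / 0.3400 = 37.09

37.09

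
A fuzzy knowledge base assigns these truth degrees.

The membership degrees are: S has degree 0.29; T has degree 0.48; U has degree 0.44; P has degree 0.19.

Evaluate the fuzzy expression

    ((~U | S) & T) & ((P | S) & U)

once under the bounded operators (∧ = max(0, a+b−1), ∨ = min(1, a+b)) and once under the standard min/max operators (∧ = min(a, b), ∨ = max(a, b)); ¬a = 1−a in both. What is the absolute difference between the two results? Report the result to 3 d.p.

0.290

Under bounded:
  ~U = 1 − 0.44 = 0.56
  ~U | S = min(1, a+b) on (0.56, 0.29) = 0.85
  (~U | S) & T = max(0, a+b−1) on (0.85, 0.48) = 0.33
  P | S = min(1, a+b) on (0.19, 0.29) = 0.48
  (P | S) & U = max(0, a+b−1) on (0.48, 0.44) = 0.00
  ((~U | S) & T) & ((P | S) & U) = max(0, a+b−1) on (0.33, 0.00) = 0.00
  → value = 0.0000
Under standard min/max:
  ~U = 1 − 0.44 = 0.56
  ~U | S = max(a, b) on (0.56, 0.29) = 0.56
  (~U | S) & T = min(a, b) on (0.56, 0.48) = 0.48
  P | S = max(a, b) on (0.19, 0.29) = 0.29
  (P | S) & U = min(a, b) on (0.29, 0.44) = 0.29
  ((~U | S) & T) & ((P | S) & U) = min(a, b) on (0.48, 0.29) = 0.29
  → value = 0.2900
|0.0000 − 0.2900| = 0.290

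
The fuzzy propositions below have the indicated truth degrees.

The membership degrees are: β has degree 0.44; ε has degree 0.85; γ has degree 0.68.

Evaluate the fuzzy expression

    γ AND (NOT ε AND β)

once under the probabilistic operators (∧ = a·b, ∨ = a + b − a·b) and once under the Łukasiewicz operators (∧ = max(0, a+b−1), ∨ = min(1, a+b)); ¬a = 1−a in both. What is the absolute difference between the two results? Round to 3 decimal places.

0.045

Under probabilistic:
  NOT ε = 1 − 0.8500 = 0.1500
  NOT ε AND β = a·b on (0.1500, 0.4400) = 0.0660
  γ AND (NOT ε AND β) = a·b on (0.6800, 0.0660) = 0.0449
  → value = 0.0449
Under Łukasiewicz:
  NOT ε = 1 − 0.85 = 0.15
  NOT ε AND β = max(0, a+b−1) on (0.15, 0.44) = 0.00
  γ AND (NOT ε AND β) = max(0, a+b−1) on (0.68, 0.00) = 0.00
  → value = 0.0000
|0.0449 − 0.0000| = 0.045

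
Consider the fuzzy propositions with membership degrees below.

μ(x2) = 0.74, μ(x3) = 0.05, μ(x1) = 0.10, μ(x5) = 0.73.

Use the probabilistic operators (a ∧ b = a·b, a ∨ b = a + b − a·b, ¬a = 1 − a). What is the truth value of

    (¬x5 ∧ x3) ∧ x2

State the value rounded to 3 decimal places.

¬x5 = 1 − 0.7300 = 0.2700
¬x5 ∧ x3 = a·b on (0.2700, 0.0500) = 0.0135
(¬x5 ∧ x3) ∧ x2 = a·b on (0.0135, 0.7400) = 0.0100

0.010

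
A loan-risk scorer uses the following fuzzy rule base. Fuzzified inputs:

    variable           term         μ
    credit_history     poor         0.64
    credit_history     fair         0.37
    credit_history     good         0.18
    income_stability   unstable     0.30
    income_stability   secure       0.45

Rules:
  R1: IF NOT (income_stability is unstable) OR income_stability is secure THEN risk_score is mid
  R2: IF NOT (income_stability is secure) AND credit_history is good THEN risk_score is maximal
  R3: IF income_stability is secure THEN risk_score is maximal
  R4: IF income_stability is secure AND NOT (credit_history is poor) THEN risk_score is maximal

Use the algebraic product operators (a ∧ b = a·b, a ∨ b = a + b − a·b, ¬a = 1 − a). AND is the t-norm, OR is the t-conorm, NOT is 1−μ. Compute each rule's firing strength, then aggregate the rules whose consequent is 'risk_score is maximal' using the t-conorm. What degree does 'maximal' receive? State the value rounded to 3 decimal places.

R1: ¬unstable=1−0.30=0.70, secure=0.45; OR[a + b − a·b] → w = 0.8350
R2: ¬secure=1−0.45=0.55, good=0.18; AND[a·b] → w = 0.0990
R3: secure=0.45 → w = 0.4500
R4: secure=0.45, ¬poor=1−0.64=0.36; AND[a·b] → w = 0.1620
Rules with consequent 'maximal': {R2, R3, R4} → strengths 0.0990, 0.4500, 0.1620
Aggregate via t-conorm [a + b − a·b]: 0.5847

0.585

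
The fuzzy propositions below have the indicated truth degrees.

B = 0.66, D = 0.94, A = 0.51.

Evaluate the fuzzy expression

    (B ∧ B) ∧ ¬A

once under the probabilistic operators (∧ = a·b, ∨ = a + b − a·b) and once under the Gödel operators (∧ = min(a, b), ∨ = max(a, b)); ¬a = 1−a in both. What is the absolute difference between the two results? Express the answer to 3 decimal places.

Under probabilistic:
  B ∧ B = a·b on (0.6600, 0.6600) = 0.4356
  ¬A = 1 − 0.5100 = 0.4900
  (B ∧ B) ∧ ¬A = a·b on (0.4356, 0.4900) = 0.2134
  → value = 0.2134
Under Gödel:
  B ∧ B = min(a, b) on (0.66, 0.66) = 0.66
  ¬A = 1 − 0.51 = 0.49
  (B ∧ B) ∧ ¬A = min(a, b) on (0.66, 0.49) = 0.49
  → value = 0.4900
|0.2134 − 0.4900| = 0.277

0.277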